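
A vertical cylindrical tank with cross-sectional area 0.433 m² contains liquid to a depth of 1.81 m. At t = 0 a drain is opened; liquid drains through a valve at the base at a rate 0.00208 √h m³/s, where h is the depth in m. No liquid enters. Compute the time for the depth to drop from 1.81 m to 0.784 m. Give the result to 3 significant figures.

With no inflow, A dh/dt = −0.00208 √h.
This is separable: 2 d(√h)/dt = −0.00208/A, so √h = √h₀ − (0.00208/(2A)) t.
t = 2A(√h₀ − √h)/0.00208 = 2·0.433·(√1.81 − √0.784)/0.00208
  = 0.86600 × (1.3454 − 0.88544) / 0.00208 = 191.49 s.

191 s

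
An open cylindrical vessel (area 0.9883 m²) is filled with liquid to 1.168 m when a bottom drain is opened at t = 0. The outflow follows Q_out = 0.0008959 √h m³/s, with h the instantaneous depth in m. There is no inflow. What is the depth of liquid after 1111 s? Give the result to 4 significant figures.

Accumulation of liquid (constant cross-section A): A dh/dt = −0.0008959 √h.
∫ h^(−1/2) dh = −(0.0008959/A) ∫ dt, giving 2√h = 2√h₀ − (0.0008959/A) t.
√h = √1.168 − 0.0008959·1111/(2·0.9883) = 1.08074 − 0.503564 = 0.577176.
h = 0.577176² = 0.333133 m.

0.3331 m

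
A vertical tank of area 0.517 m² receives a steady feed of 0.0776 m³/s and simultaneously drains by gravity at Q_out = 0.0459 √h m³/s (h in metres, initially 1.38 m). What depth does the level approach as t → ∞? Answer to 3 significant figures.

2.86 m

Level balance: A dh/dt = 0.0776 − 0.0459 √h. Setting dh/dt = 0:
Q_in = 0.0459 √h_ss ⇒ √h_ss = 0.0776/0.0459 = 1.6906.
h_ss = 1.6906² = 2.8582 m. (Since h₀ = 1.38 m < h_ss, the level will rise toward this value.)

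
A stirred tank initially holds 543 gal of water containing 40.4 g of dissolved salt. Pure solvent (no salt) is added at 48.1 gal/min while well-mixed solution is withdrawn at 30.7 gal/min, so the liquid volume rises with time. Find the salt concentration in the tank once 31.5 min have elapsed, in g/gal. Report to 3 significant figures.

Total volume: dV/dt = Q_in − Q_out = 17.400 gal/min, so V(t) = 543 + 17.400 t and V(31.5) = 1091.1 gal.
Species balance (pure solvent in): dm/dt = −Q_out · m/V(t).
dm/m = −Q_out dt/(V₀ + 17.400 t); integrating gives ln(m/m₀) = −(Q_out/(Q_in−Q_out)) ln(V/V₀).
m = m₀ (V₀/V)^(Q_out/(Q_in−Q_out)) = 40.4 × (543/1091.1)^(1.7644) = 11.794 g.
C = m/V = 11.794/1091.1 = 0.010809 g/gal.

0.0108 g/gal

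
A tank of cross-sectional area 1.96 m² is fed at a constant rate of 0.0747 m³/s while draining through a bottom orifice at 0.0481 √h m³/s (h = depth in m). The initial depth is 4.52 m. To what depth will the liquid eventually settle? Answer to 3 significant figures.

2.41 m

Mass balance (ρ constant): A dh/dt = Q_in − 0.0481 √h. At steady state dh/dt = 0:
Q_in = 0.0481 √h_ss ⇒ √h_ss = 0.0747/0.0481 = 1.5530.
h_ss = 1.5530² = 2.4119 m. (Since h₀ = 4.52 m > h_ss, the level will fall toward this value.)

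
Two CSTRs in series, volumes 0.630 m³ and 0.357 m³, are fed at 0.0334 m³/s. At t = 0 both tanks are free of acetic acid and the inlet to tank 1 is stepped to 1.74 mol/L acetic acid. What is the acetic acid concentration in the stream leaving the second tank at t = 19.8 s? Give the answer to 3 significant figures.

0.691 mol/L

Each tank obeys Vᵢ dCᵢ/dt = Q(Cᵢ₋₁ − Cᵢ), so τᵢ = Vᵢ/Q.
τ₁ = 0.630/0.0334 = 18.862 s; τ₂ = 0.357/0.0334 = 10.689 s.
Solving the cascade with C₁(0)=C₂(0)=0 gives C₂(t) = C_in[1 − (τ₁ e^(−t/τ₁) − τ₂ e^(−t/τ₂))/(τ₁ − τ₂)].
At t = 19.8: e^(−t/τ₁) = 0.35004, e^(−t/τ₂) = 0.15685.
C₂ = 1.74·[1 − (18.862·0.35004 − 10.689·0.15685)/(8.1737)] = 1.74·0.39734 = 0.69137 mol/L.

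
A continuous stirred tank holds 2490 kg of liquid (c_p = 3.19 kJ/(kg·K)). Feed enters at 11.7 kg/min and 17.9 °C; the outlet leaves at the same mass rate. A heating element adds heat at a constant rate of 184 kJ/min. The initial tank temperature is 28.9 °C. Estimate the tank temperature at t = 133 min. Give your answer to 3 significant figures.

M c_p dT/dt = ṁ c_p (T_in − T) + Q̇.
τ = M/ṁ = 212.82 min; T_ss = T_in + Q̇/(ṁ c_p) = 17.9 + 184/(11.7·3.19) = 22.830 °C.
Integrating: T(t) = T_ss + (T₀ − T_ss) e^(−t/τ).
T(133) = 22.830 + (6.0701)·e^(−133/212.82) = 22.830 + (6.0701)·0.53529 = 26.079 °C.

26.1 °C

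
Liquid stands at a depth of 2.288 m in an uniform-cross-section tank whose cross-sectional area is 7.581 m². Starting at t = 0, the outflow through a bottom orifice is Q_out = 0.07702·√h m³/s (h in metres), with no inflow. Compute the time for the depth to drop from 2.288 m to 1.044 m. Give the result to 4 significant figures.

With no inflow, A dh/dt = −0.07702 √h.
This is separable: 2 d(√h)/dt = −0.07702/A, so √h = √h₀ − (0.07702/(2A)) t.
t = 2A(√h₀ − √h)/0.07702 = 2·7.581·(√2.288 − √1.044)/0.07702
  = 15.1620 × (1.51261 − 1.02176) / 0.07702 = 96.6278 s.

96.63 s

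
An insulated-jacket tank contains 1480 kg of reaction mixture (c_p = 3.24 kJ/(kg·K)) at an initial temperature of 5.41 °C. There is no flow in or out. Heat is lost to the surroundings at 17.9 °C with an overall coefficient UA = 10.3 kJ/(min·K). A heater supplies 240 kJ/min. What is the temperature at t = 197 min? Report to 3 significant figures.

17.8 °C

Lumped-capacitance energy balance: M c_p dT/dt = UA(T_amb − T) + Q̇.
dT/dt = (T_ss − T)/τ with T_ss = T_amb + Q̇/UA = 17.9 + 240/10.3 = 41.201 °C, τ = M c_p/UA = 1480·3.24/10.3 = 465.55 min.
Solution: T(t) = T_ss + (T₀ − T_ss) e^(−t/τ).
T(197) = 41.201 + (-35.791)·0.65498 = 17.759 °C.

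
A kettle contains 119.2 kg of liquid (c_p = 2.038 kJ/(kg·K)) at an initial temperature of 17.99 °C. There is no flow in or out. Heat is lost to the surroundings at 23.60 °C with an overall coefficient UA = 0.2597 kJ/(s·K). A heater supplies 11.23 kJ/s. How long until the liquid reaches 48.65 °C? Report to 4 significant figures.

Lumped-capacitance energy balance: M c_p dT/dt = UA(T_amb − T) + Q̇.
τ = M c_p/UA = 935.424 s; T_ss = T_amb + Q̇/UA = 23.60 + 11.23/0.2597 = 66.8422 °C.
T(t) = T_ss + (T₀ − T_ss)e^(−t/τ); set T = 48.65:
t = −τ ln[(T − T_ss)/(T₀ − T_ss)] = −935.424 · ln(0.372393) = 924.018 s.

924.0 s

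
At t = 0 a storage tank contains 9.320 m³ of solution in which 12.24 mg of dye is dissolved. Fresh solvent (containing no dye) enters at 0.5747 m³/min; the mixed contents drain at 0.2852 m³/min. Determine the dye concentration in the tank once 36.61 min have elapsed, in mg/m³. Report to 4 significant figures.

Total volume: dV/dt = Q_in − Q_out = 0.289500 m³/min, so V(t) = 9.320 + 0.289500 t and V(36.61) = 19.9186 m³.
No dye enters, so dm/dt = −Q_out · (m/V).
Separate: dm/m = −Q_out dt/V(t) ⇒ ln(m/m₀) = −(Q_out/(Q_in−Q_out)) ln(V/V₀).
m = m₀ (V₀/V)^(Q_out/(Q_in−Q_out)) = 12.24 × (9.320/19.9186)^(0.985147) = 5.79212 mg.
C = m/V = 5.79212/19.9186 = 0.290790 mg/m³.

0.2908 mg/m³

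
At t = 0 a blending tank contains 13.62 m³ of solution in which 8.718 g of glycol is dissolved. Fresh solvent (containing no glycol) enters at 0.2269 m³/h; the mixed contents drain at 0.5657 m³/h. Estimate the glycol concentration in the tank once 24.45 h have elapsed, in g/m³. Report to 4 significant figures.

Total volume: dV/dt = Q_in − Q_out = -0.338800 m³/h, so V(t) = 13.62 − 0.338800 t and V(24.45) = 5.33634 m³.
No glycol enters, so dm/dt = −Q_out · (m/V).
dm/m = −Q_out dt/(V₀ − 0.338800 t); integrating gives ln(m/m₀) = −(Q_out/(Q_in−Q_out)) ln(V/V₀).
m = m₀ (V₀/V)^(Q_out/(Q_in−Q_out)) = 8.718 × (13.62/5.33634)^(-1.66972) = 1.82370 g.
C = m/V = 1.82370/5.33634 = 0.341751 g/m³.

0.3418 g/m³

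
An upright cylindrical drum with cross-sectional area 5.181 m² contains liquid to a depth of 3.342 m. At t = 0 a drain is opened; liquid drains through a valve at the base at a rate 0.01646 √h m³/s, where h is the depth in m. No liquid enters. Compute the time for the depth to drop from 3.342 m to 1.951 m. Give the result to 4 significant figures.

Mass balance (ρ constant): A dh/dt = −0.01646 √h.
This is separable: 2 d(√h)/dt = −0.01646/A, so √h = √h₀ − (0.01646/(2A)) t.
t = 2A(√h₀ − √h)/0.01646 = 2·5.181·(√3.342 − √1.951)/0.01646
  = 10.3620 × (1.82811 − 1.39678) / 0.01646 = 271.535 s.

271.5 s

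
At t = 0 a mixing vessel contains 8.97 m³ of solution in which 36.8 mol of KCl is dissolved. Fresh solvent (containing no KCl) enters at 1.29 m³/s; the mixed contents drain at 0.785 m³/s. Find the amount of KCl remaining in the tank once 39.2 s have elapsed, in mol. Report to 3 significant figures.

6.01 mol

Total volume: dV/dt = Q_in − Q_out = 0.50500 m³/s, so V(t) = 8.97 + 0.50500 t and V(39.2) = 28.766 m³.
No KCl enters, so dm/dt = −Q_out · (m/V).
Separate: dm/m = −Q_out dt/V(t) ⇒ ln(m/m₀) = −(Q_out/(Q_in−Q_out)) ln(V/V₀).
m = m₀ (V₀/V)^(Q_out/(Q_in−Q_out)) = 36.8 × (8.97/28.766)^(1.5545) = 6.0139 mol.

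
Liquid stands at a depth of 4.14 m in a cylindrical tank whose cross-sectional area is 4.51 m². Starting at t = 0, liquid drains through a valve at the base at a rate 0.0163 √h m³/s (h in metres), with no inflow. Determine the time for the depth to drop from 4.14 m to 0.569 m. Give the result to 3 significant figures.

709 s

With no inflow, A dh/dt = −0.0163 √h.
Separate and integrate: 2(√h − √h₀) = −(0.0163/A) t.
t = 2A(√h₀ − √h)/0.0163 = 2·4.51·(√4.14 − √0.569)/0.0163
  = 9.0200 × (2.0347 − 0.75432) / 0.0163 = 708.53 s.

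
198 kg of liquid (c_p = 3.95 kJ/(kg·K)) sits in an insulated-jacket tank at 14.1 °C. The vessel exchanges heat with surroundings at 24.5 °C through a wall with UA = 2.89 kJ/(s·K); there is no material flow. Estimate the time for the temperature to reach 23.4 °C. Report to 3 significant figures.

608 s

Lumped-capacitance energy balance: M c_p dT/dt = UA(T_amb − T).
τ = M c_p/UA = 270.62 s; T_ss = T_amb = 24.500 °C.
T(t) = T_ss + (T₀ − T_ss)e^(−t/τ); set T = 23.4:
t = −τ ln[(T − T_ss)/(T₀ − T_ss)] = −270.62 · ln(0.10577) = 607.95 s.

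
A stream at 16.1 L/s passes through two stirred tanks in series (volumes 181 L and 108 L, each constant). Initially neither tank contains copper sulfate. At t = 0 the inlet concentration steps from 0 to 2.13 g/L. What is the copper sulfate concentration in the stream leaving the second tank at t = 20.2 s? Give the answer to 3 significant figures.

1.41 g/L

Each tank obeys Vᵢ dCᵢ/dt = Q(Cᵢ₋₁ − Cᵢ), so τᵢ = Vᵢ/Q.
τ₁ = 181/16.1 = 11.242 s; τ₂ = 108/16.1 = 6.7081 s.
Tank 1: C₁ = C_in(1 − e^(−t/τ₁)). Tank 2 (τ₁ ≠ τ₂): C₂ = C_in[1 − (τ₁ e^(−t/τ₁) − τ₂ e^(−t/τ₂))/(τ₁ − τ₂)].
At t = 20.2: e^(−t/τ₁) = 0.16583, e^(−t/τ₂) = 0.049228.
C₂ = 2.13·[1 − (11.242·0.16583 − 6.7081·0.049228)/(4.5342)] = 2.13·0.66166 = 1.4093 g/L.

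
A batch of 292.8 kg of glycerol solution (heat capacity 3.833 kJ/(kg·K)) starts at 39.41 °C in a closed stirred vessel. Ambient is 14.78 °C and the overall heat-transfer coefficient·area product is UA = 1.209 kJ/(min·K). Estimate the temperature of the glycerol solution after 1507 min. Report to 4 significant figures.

M c_p dT/dt = −UA(T − T_amb).
dT/dt = (T_ss − T)/τ with T_ss = T_amb = 14.7800 °C, τ = M c_p/UA = 292.8·3.833/1.209 = 928.290 min.
Solution: T(t) = T_ss + (T₀ − T_ss) e^(−t/τ).
T(1507) = 14.7800 + (24.6300)·0.197224 = 19.6376 °C.

19.64 °C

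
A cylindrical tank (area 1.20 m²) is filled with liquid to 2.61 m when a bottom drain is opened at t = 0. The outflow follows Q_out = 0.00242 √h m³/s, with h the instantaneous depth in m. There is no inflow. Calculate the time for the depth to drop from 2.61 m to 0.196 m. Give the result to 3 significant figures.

Accumulation of liquid (constant cross-section A): A dh/dt = −0.00242 √h.
∫ h^(−1/2) dh = −(0.00242/A) ∫ dt, giving 2√h = 2√h₀ − (0.00242/A) t.
t = 2A(√h₀ − √h)/0.00242 = 2·1.20·(√2.61 − √0.196)/0.00242
  = 2.4000 × (1.6155 − 0.44272) / 0.00242 = 1163.1 s.

1160 s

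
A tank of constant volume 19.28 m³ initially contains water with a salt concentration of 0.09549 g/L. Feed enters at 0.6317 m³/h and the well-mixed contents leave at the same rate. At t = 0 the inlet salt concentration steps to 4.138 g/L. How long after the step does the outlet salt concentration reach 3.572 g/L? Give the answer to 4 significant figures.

Transient balance on the dissolved component: V dC/dt = Q(C_in − C), so τ = V/Q = 30.5208 h.
C(t) = C_in + (C₀ − C_in) e^(−t/τ). Set C = 3.572 and solve for t:
e^(−t/τ) = (C − C_in)/(C₀ − C_in) = (3.572 − 4.138)/(0.09549 − 4.138) = 0.140012
t = −τ ln(…) = 30.5208 × 1.96603 = 60.0047 h.

60.00 h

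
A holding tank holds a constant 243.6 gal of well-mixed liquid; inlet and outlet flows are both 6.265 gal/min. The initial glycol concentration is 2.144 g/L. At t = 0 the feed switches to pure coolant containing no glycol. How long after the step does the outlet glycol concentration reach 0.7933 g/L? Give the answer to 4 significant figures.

Accumulation = in − out for the solute gives V dC/dt = Q(C_in − C), so τ = V/Q = 38.8827 min.
C(t) = C_in + (C₀ − C_in) e^(−t/τ). Set C = 0.7933 and solve for t:
e^(−t/τ) = (C − C_in)/(C₀ − C_in) = (0.7933 − 0)/(2.144 − 0) = 0.370009
t = −τ ln(…) = 38.8827 × 0.994227 = 38.6582 min.

38.66 min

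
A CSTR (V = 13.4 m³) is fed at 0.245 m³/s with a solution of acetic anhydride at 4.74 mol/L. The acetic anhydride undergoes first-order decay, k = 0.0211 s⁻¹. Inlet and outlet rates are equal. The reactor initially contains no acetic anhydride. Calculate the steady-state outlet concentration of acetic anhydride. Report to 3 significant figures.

Accumulation = in − out − consumed: V dC/dt = Q C_in − Q C − k V C.
Steady state (dC/dt = 0): C_ss = Q C_in/(Q + kV) = C_in/(1 + kV/Q).
C_ss = 0.245·4.74/(0.245 + 0.0211·13.4) = 1.1613/0.52774 = 2.2005 mol/L.

2.20 mol/L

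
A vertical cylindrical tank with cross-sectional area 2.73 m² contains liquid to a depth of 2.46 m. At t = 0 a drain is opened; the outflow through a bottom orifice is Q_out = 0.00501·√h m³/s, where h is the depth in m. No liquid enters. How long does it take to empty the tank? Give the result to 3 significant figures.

1710 s

With no inflow, A dh/dt = −0.00501 √h.
∫ h^(−1/2) dh = −(0.00501/A) ∫ dt, giving 2√h = 2√h₀ − (0.00501/A) t.
Tank is empty when √h = 0: t_empty = 2A√h₀/0.00501.
t_empty = 2·2.73·√2.46/0.00501 = 5.4600·1.5684/0.00501 = 1709.3 s.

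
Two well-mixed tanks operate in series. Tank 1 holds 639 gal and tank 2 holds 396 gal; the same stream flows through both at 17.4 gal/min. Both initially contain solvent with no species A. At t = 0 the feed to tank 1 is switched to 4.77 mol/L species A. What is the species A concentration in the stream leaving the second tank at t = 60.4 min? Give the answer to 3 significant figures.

2.90 mol/L

Each tank obeys Vᵢ dCᵢ/dt = Q(Cᵢ₋₁ − Cᵢ), so τᵢ = Vᵢ/Q.
τ₁ = 639/17.4 = 36.724 min; τ₂ = 396/17.4 = 22.759 min.
Tank 1: C₁ = C_in(1 − e^(−t/τ₁)). Tank 2 (τ₁ ≠ τ₂): C₂ = C_in[1 − (τ₁ e^(−t/τ₁) − τ₂ e^(−t/τ₂))/(τ₁ − τ₂)].
At t = 60.4: e^(−t/τ₁) = 0.19307, e^(−t/τ₂) = 0.070373.
C₂ = 4.77·[1 − (36.724·0.19307 − 22.759·0.070373)/(13.966)] = 4.77·0.60698 = 2.8953 mol/L.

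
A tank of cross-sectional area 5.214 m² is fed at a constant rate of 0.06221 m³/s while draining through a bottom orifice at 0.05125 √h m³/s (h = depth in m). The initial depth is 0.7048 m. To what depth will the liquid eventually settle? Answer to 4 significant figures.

Mass balance (ρ constant): A dh/dt = Q_in − 0.05125 √h. At steady state dh/dt = 0:
Q_in = 0.05125 √h_ss ⇒ √h_ss = 0.06221/0.05125 = 1.21385.
h_ss = 1.21385² = 1.47344 m. (Since h₀ = 0.7048 m < h_ss, the level will rise toward this value.)

1.473 m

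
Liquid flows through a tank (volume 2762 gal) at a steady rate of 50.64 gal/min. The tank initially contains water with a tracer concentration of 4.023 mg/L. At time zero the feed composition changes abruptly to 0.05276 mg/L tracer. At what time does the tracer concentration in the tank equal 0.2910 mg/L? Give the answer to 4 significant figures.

Species balance: V dC/dt = Q(C_in − C) ⇒ τ = V/Q = 54.5419 min.
C(t) = C_in + (C₀ − C_in) e^(−t/τ). Set C = 0.2910 and solve for t:
e^(−t/τ) = (C − C_in)/(C₀ − C_in) = (0.2910 − 0.05276)/(4.023 − 0.05276) = 0.0600064
t = −τ ln(…) = 54.5419 × 2.81330 = 153.443 min.

153.4 min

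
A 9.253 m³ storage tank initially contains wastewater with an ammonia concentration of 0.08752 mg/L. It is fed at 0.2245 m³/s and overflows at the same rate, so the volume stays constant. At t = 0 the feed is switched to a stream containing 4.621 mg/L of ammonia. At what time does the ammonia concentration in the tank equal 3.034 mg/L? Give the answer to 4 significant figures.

Accumulation = in − out for the solute gives V dC/dt = Q(C_in − C), so τ = V/Q = 41.2160 s.
C(t) = C_in + (C₀ − C_in) e^(−t/τ). Set C = 3.034 and solve for t:
e^(−t/τ) = (C − C_in)/(C₀ − C_in) = (3.034 − 4.621)/(0.08752 − 4.621) = 0.350062
t = −τ ln(…) = 41.2160 × 1.04964 = 43.2622 s.

43.26 s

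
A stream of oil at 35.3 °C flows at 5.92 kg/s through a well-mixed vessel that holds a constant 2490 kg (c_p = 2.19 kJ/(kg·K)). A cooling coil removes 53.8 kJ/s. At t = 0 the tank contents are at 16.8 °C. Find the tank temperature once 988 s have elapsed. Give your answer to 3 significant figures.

M c_p dT/dt = ṁ c_p (T_in − T) − Q̇.
τ = M/ṁ = 420.61 s; T_ss = T_in − Q̇/(ṁ c_p) = 35.3 − 53.8/(5.92·2.19) = 31.150 °C.
T approaches T_ss exponentially: T(t) = T_ss + (T₀ − T_ss) e^(−t/τ).
T(988) = 31.150 + (-14.350)·e^(−988/420.61) = 31.150 + (-14.350)·0.095466 = 29.780 °C.

29.8 °C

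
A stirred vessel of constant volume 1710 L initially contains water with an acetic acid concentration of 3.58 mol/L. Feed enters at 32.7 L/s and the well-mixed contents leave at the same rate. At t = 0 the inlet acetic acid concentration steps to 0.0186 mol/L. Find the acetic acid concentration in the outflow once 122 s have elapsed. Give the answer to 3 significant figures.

0.364 mol/L

Species balance on the tank: V dC/dt = Q(C_in − C).
So dC/dt = (C_in − C)/τ with τ = V/Q = 1710/32.7 = 52.294 s.
Solution: C(t) = C_in + (C₀ − C_in) e^(−t/τ).
C(122) = 0.0186 + (3.58 − 0.0186)·e^(−122/52.294) = 0.0186 + (3.5614)·0.097006 = 0.36408 mol/L.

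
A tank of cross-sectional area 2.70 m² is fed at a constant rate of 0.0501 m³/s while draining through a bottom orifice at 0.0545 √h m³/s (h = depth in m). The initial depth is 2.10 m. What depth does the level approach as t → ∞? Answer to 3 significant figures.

A dh/dt = Q_in − 0.0545 √h. Steady state requires inflow = outflow:
Q_in = 0.0545 √h_ss ⇒ √h_ss = 0.0501/0.0545 = 0.91927.
h_ss = 0.91927² = 0.84505 m. (Since h₀ = 2.10 m > h_ss, the level will fall toward this value.)

0.845 m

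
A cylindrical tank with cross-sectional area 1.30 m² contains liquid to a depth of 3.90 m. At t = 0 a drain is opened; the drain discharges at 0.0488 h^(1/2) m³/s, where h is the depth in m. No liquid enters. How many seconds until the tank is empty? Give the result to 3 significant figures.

Mass balance (ρ constant): A dh/dt = −0.0488 √h.
Separate and integrate: 2(√h − √h₀) = −(0.0488/A) t.
Tank is empty when √h = 0: t_empty = 2A√h₀/0.0488.
t_empty = 2·1.30·√3.90/0.0488 = 2.6000·1.9748/0.0488 = 105.22 s.

105 s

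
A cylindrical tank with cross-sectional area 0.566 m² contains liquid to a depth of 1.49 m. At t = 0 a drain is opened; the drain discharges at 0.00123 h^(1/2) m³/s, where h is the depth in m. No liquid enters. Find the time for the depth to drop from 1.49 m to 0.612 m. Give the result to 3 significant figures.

403 s

With no inflow, A dh/dt = −0.00123 √h.
This is separable: 2 d(√h)/dt = −0.00123/A, so √h = √h₀ − (0.00123/(2A)) t.
t = 2A(√h₀ − √h)/0.00123 = 2·0.566·(√1.49 − √0.612)/0.00123
  = 1.1320 × (1.2207 − 0.78230) / 0.00123 = 403.43 s.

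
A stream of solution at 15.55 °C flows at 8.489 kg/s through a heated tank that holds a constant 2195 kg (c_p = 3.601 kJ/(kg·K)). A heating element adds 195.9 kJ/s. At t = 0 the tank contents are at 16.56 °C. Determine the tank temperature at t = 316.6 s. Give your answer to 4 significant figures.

Unsteady energy balance on the tank contents: M c_p dT/dt = ṁ c_p (T_in − T) + 195.9.
τ = M/ṁ = 258.570 s; T_ss = T_in + Q̇/(ṁ c_p) = 15.55 + 195.9/(8.489·3.601) = 21.9585 °C.
This is linear first-order; T(t) = T_ss + (T₀ − T_ss) e^(−t/τ).
T(316.6) = 21.9585 + (-5.39848)·e^(−316.6/258.570) = 21.9585 + (-5.39848)·0.293926 = 20.3717 °C.

20.37 °C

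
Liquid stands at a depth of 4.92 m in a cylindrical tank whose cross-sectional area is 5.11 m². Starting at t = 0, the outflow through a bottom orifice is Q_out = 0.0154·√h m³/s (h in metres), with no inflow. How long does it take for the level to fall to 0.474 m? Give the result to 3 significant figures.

Volume balance on the tank: A dh/dt = −0.0154 √h.
∫ h^(−1/2) dh = −(0.0154/A) ∫ dt, giving 2√h = 2√h₀ − (0.0154/A) t.
t = 2A(√h₀ − √h)/0.0154 = 2·5.11·(√4.92 − √0.474)/0.0154
  = 10.220 × (2.2181 − 0.68848) / 0.0154 = 1015.1 s.

1020 s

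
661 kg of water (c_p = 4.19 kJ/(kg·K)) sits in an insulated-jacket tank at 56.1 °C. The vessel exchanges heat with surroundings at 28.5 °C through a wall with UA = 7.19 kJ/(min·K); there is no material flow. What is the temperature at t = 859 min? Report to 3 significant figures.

M c_p dT/dt = −UA(T − T_amb).
dT/dt = (T_ss − T)/τ with T_ss = T_amb = 28.500 °C, τ = M c_p/UA = 661·4.19/7.19 = 385.20 min.
Solution: T(t) = T_ss + (T₀ − T_ss) e^(−t/τ).
T(859) = 28.500 + (27.600)·0.10753 = 31.468 °C.

31.5 °C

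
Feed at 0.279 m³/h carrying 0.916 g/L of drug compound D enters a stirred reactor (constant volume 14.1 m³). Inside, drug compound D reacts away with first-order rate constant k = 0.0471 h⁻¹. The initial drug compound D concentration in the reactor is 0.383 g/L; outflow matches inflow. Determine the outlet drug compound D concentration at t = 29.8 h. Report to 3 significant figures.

0.286 g/L

Accumulation = in − out − consumed: V dC/dt = Q C_in − Q C − k V C.
dC/dt = (Q/V) C_in − (Q/V + k) C; effective rate a = Q/V + k = 0.019787 + 0.0471 = 0.066887 h⁻¹.
C_ss = Q C_in/(Q + kV) = 0.27098 g/L; C(t) = C_ss + (C₀ − C_ss) e^(−a t).
C(29.8) = 0.27098 + (0.11202)·e^(−0.066887·29.8) = 0.27098 + (0.11202)·0.13625 = 0.28624 g/L.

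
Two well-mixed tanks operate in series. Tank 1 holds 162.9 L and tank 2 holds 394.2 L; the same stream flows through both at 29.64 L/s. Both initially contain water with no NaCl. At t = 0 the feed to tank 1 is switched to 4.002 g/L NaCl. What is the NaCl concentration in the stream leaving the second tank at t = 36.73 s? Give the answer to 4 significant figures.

3.575 g/L

Each tank obeys Vᵢ dCᵢ/dt = Q(Cᵢ₋₁ − Cᵢ), so τᵢ = Vᵢ/Q.
τ₁ = 162.9/29.64 = 5.49595 s; τ₂ = 394.2/29.64 = 13.2996 s.
Tank 1: C₁ = C_in(1 − e^(−t/τ₁)). Tank 2 (τ₁ ≠ τ₂): C₂ = C_in[1 − (τ₁ e^(−t/τ₁) − τ₂ e^(−t/τ₂))/(τ₁ − τ₂)].
At t = 36.73: e^(−t/τ₁) = 0.00125189, e^(−t/τ₂) = 0.0631818.
C₂ = 4.002·[1 − (5.49595·0.00125189 − 13.2996·0.0631818)/(-7.80364)] = 4.002·0.893202 = 3.57459 g/L.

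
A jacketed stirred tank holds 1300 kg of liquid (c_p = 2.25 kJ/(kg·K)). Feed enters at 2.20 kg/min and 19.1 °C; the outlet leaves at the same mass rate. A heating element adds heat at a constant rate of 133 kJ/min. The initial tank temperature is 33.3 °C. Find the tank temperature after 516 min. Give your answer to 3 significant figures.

Heat balance on the well-mixed liquid: M c_p dT/dt = ṁ c_p (T_in − T) + 133.
τ = M/ṁ = 590.91 min; T_ss = T_in + Q̇/(ṁ c_p) = 19.1 + 133/(2.20·2.25) = 45.969 °C.
T approaches T_ss exponentially: T(t) = T_ss + (T₀ − T_ss) e^(−t/τ).
T(516) = 45.969 + (-12.669)·e^(−516/590.91) = 45.969 + (-12.669)·0.41760 = 40.678 °C.

40.7 °C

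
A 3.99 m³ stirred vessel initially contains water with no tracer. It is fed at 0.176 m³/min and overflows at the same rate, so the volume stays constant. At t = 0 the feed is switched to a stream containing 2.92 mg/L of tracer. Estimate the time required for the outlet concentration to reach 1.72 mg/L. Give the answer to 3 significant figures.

Species balance: V dC/dt = Q(C_in − C) ⇒ τ = V/Q = 22.670 min.
C(t) = C_in + (C₀ − C_in) e^(−t/τ). Set C = 1.72 and solve for t:
e^(−t/τ) = (C − C_in)/(C₀ − C_in) = (1.72 − 2.92)/(0 − 2.92) = 0.41096
t = −τ ln(…) = 22.670 × 0.88926 = 20.160 min.

20.2 min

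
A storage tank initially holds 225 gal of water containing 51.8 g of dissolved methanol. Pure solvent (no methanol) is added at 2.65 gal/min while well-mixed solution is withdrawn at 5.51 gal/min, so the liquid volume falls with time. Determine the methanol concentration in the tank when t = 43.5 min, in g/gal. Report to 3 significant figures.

0.109 g/gal

Let m(t) be the amount of methanol. Volume: V(t) = V₀ + (Q_in − Q_out) t = 225 − 2.8600 t; V(43.5) = 100.59 gal.
Solute balance: dm/dt = 0 − Q_out C = −Q_out m/V(t).
Separate: dm/m = −Q_out dt/V(t) ⇒ ln(m/m₀) = −(Q_out/(Q_in−Q_out)) ln(V/V₀).
m = m₀ (V₀/V)^(Q_out/(Q_in−Q_out)) = 51.8 × (225/100.59)^(-1.9266) = 10.984 g.
C = m/V = 10.984/100.59 = 0.10919 g/gal.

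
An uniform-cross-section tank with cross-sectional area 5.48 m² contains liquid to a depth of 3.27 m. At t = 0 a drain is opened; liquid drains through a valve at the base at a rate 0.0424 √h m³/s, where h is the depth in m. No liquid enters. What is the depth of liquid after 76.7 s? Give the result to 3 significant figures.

Volume balance on the tank: A dh/dt = −0.0424 √h.
Separate and integrate: 2(√h − √h₀) = −(0.0424/A) t.
√h = √3.27 − 0.0424·76.7/(2·5.48) = 1.8083 − 0.29672 = 1.5116.
h = 1.5116² = 2.2849 m.

2.28 m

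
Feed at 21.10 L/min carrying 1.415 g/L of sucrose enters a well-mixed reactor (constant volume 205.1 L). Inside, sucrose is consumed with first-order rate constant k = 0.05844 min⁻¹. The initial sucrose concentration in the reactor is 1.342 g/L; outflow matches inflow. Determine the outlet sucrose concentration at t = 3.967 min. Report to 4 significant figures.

Species balance: V dC/dt = Q C_in − Q C − k V C.
This is linear with rate a = Q/V + k = 0.161317 min⁻¹.
C_ss = Q C_in/(Q + kV) = 0.902390 g/L; C(t) = C_ss + (C₀ − C_ss) e^(−a t).
C(3.967) = 0.902390 + (0.439610)·e^(−0.161317·3.967) = 0.902390 + (0.439610)·0.527322 = 1.13421 g/L.

1.134 g/L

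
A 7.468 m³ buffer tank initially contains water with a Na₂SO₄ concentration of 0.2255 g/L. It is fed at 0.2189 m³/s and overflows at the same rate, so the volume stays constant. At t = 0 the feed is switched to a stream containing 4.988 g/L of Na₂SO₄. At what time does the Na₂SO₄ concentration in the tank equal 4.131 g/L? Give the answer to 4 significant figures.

Accumulation = in − out for the solute gives V dC/dt = Q(C_in − C), so τ = V/Q = 34.1160 s.
C(t) = C_in + (C₀ − C_in) e^(−t/τ). Set C = 4.131 and solve for t:
e^(−t/τ) = (C − C_in)/(C₀ − C_in) = (4.131 − 4.988)/(0.2255 − 4.988) = 0.179948
t = −τ ln(…) = 34.1160 × 1.71509 = 58.5121 s.

58.51 s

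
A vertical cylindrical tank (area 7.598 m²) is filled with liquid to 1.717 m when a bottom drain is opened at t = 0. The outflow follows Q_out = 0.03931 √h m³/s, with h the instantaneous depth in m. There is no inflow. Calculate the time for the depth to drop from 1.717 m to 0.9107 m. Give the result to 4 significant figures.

With no inflow, A dh/dt = −0.03931 √h.
This is separable: 2 d(√h)/dt = −0.03931/A, so √h = √h₀ − (0.03931/(2A)) t.
t = 2A(√h₀ − √h)/0.03931 = 2·7.598·(√1.717 − √0.9107)/0.03931
  = 15.1960 × (1.31034 − 0.954306) / 0.03931 = 137.633 s.

137.6 s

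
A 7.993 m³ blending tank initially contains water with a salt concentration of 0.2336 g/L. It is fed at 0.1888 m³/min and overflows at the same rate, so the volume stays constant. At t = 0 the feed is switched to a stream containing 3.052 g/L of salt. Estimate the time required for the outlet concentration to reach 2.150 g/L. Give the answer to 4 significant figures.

48.23 min

Unsteady species balance (constant V, well mixed): V dC/dt = Q(C_in − C), so τ = V/Q = 42.3358 min.
C(t) = C_in + (C₀ − C_in) e^(−t/τ). Set C = 2.150 and solve for t:
e^(−t/τ) = (C − C_in)/(C₀ − C_in) = (2.150 − 3.052)/(0.2336 − 3.052) = 0.320040
t = −τ ln(…) = 42.3358 × 1.13931 = 48.2336 min.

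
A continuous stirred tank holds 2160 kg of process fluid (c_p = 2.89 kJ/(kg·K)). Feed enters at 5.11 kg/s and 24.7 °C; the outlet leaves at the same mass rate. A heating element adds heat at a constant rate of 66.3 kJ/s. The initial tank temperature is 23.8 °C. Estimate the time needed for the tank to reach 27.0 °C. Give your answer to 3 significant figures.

M c_p dT/dt = ṁ c_p (T_in − T) + Q̇.
τ = M/ṁ = 422.70 s; T_ss = T_in + Q̇/(ṁ c_p) = 29.189 °C.
T(t) = T_ss + (T₀ − T_ss) e^(−t/τ). Set T = 27.0:
e^(−t/τ) = (27.0 − 29.189)/(23.8 − 29.189) = 0.40625
t = −422.70 · ln(0.40625) = 380.76 s.

381 s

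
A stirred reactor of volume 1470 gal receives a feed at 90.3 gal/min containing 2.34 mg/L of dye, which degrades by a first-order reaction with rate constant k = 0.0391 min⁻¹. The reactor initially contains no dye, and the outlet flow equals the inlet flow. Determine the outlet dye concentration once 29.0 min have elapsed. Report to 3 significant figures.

Accumulation = in − out − consumed: V dC/dt = Q C_in − Q C − k V C.
dC/dt = (Q/V) C_in − (Q/V + k) C; effective rate a = Q/V + k = 0.061429 + 0.0391 = 0.10053 min⁻¹.
C_ss = Q C_in/(Q + kV) = 1.4299 mg/L; C(t) = C_ss + (C₀ − C_ss) e^(−a t).
C(29.0) = 1.4299 + (-1.4299)·e^(−0.10053·29.0) = 1.4299 + (-1.4299)·0.054186 = 1.3524 mg/L.

1.35 mg/L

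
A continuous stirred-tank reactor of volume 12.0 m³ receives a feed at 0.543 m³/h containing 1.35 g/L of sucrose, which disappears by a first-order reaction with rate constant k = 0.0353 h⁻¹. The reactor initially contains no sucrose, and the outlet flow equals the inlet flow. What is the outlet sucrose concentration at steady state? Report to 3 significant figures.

Species balance: V dC/dt = Q C_in − Q C − k V C.
At steady state: 0 = Q C_in − (Q + kV) C_ss, so C_ss = Q C_in/(Q + kV).
C_ss = 0.543·1.35/(0.543 + 0.0353·12.0) = 0.73305/0.96660 = 0.75838 g/L.

0.758 g/L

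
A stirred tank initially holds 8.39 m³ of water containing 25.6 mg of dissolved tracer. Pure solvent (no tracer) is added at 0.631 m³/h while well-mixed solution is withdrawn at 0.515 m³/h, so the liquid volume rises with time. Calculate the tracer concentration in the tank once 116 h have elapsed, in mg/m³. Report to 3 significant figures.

0.0167 mg/m³

Total volume: dV/dt = Q_in − Q_out = 0.11600 m³/h, so V(t) = 8.39 + 0.11600 t and V(116) = 21.846 m³.
Species balance (pure solvent in): dm/dt = −Q_out · m/V(t).
Separate: dm/m = −Q_out dt/V(t) ⇒ ln(m/m₀) = −(Q_out/(Q_in−Q_out)) ln(V/V₀).
m = m₀ (V₀/V)^(Q_out/(Q_in−Q_out)) = 25.6 × (8.39/21.846)^(4.4397) = 0.36566 mg.
C = m/V = 0.36566/21.846 = 0.016738 mg/m³.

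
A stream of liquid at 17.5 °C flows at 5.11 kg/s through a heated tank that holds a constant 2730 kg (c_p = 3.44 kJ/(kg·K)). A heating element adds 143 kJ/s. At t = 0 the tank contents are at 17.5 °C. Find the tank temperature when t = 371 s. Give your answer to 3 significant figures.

Unsteady energy balance on the tank contents: M c_p dT/dt = ṁ c_p (T_in − T) + 143.
Rearrange: dT/dt = (T_ss − T)/τ with τ = M/ṁ = 534.25 s and T_ss = T_in + Q̇/(ṁ c_p) = 25.635 °C.
Solution: T(t) = T_ss + (T₀ − T_ss) e^(−t/τ).
T(371) = 25.635 + (-8.1350)·e^(−371/534.25) = 25.635 + (-8.1350)·0.49936 = 21.573 °C.

21.6 °C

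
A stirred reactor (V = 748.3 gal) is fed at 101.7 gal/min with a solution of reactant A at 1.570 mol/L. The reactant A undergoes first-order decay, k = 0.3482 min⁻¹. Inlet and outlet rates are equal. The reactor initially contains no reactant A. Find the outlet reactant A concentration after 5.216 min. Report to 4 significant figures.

Species balance: V dC/dt = Q C_in − Q C − k V C.
This is linear with rate a = Q/V + k = 0.484108 min⁻¹.
C_ss = Q C_in/(Q + kV) = 0.440760 mol/L; C(t) = C_ss + (C₀ − C_ss) e^(−a t).
C(5.216) = 0.440760 + (-0.440760)·e^(−0.484108·5.216) = 0.440760 + (-0.440760)·0.0800497 = 0.405478 mol/L.

0.4055 mol/L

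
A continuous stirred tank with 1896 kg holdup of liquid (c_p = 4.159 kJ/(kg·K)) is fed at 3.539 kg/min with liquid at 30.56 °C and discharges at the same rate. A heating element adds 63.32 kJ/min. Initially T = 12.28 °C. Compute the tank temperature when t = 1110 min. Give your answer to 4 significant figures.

32.02 °C

M c_p dT/dt = ṁ c_p (T_in − T) + Q̇.
τ = M/ṁ = 535.745 min; T_ss = T_in + Q̇/(ṁ c_p) = 30.56 + 63.32/(3.539·4.159) = 34.8620 °C.
T approaches T_ss exponentially: T(t) = T_ss + (T₀ − T_ss) e^(−t/τ).
T(1110) = 34.8620 + (-22.5820)·e^(−1110/535.745) = 34.8620 + (-22.5820)·0.125948 = 32.0178 °C.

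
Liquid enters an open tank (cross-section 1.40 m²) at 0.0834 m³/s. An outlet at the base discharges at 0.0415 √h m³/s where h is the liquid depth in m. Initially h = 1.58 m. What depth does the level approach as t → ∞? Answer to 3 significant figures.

4.04 m

A dh/dt = Q_in − 0.0415 √h. Steady state requires inflow = outflow:
Q_in = 0.0415 √h_ss ⇒ √h_ss = 0.0834/0.0415 = 2.0096.
h_ss = 2.0096² = 4.0386 m. (Since h₀ = 1.58 m < h_ss, the level will rise toward this value.)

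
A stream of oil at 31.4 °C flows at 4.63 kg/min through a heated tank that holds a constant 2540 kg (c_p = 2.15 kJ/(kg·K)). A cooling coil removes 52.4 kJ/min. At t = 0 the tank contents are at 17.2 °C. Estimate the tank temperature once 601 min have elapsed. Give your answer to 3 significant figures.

23.1 °C

M c_p dT/dt = ṁ c_p (T_in − T) − Q̇.
τ = M/ṁ = 548.60 min; T_ss = T_in − Q̇/(ṁ c_p) = 31.4 − 52.4/(4.63·2.15) = 26.136 °C.
This is linear first-order; T(t) = T_ss + (T₀ − T_ss) e^(−t/τ).
T(601) = 26.136 + (-8.9360)·e^(−601/548.60) = 26.136 + (-8.9360)·0.33436 = 23.148 °C.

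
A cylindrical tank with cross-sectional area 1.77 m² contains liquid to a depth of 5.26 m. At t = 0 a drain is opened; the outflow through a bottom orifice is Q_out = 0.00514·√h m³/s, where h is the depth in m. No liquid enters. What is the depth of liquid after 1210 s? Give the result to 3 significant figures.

0.288 m

With no inflow, A dh/dt = −0.00514 √h.
This is separable: 2 d(√h)/dt = −0.00514/A, so √h = √h₀ − (0.00514/(2A)) t.
√h = √5.26 − 0.00514·1210/(2·1.77) = 2.2935 − 1.7569 = 0.53658.
h = 0.53658² = 0.28791 m.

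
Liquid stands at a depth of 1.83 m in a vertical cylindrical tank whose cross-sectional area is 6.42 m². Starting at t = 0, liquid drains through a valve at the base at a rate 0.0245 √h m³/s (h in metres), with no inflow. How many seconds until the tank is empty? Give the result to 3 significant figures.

709 s

A dh/dt = −Q_out = −0.0245 √h.
This is separable: 2 d(√h)/dt = −0.0245/A, so √h = √h₀ − (0.0245/(2A)) t.
Set h = 0: 2√h₀ = (0.0245/A) t_empty ⇒ t_empty = 2A√h₀/0.0245.
t_empty = 2·6.42·√1.83/0.0245 = 12.840·1.3528/0.0245 = 708.96 s.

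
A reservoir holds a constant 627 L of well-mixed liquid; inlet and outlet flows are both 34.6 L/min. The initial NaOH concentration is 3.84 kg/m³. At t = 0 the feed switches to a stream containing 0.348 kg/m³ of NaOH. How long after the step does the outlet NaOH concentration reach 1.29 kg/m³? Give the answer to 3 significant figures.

23.7 min

Mass balance on the solute (V constant): V dC/dt = Q(C_in − C), so τ = V/Q = 18.121 min.
C(t) = C_in + (C₀ − C_in) e^(−t/τ). Set C = 1.29 and solve for t:
e^(−t/τ) = (C − C_in)/(C₀ − C_in) = (1.29 − 0.348)/(3.84 − 0.348) = 0.26976
t = −τ ln(…) = 18.121 × 1.3102 = 23.743 min.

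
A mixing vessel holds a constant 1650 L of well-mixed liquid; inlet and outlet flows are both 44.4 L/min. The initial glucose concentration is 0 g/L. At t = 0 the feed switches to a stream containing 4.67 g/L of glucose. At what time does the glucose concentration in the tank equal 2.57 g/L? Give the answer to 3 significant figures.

Transient balance on the dissolved component: V dC/dt = Q(C_in − C), so τ = V/Q = 37.162 min.
C(t) = C_in + (C₀ − C_in) e^(−t/τ). Set C = 2.57 and solve for t:
e^(−t/τ) = (C − C_in)/(C₀ − C_in) = (2.57 − 4.67)/(0 − 4.67) = 0.44968
t = −τ ln(…) = 37.162 × 0.79922 = 29.701 min.

29.7 min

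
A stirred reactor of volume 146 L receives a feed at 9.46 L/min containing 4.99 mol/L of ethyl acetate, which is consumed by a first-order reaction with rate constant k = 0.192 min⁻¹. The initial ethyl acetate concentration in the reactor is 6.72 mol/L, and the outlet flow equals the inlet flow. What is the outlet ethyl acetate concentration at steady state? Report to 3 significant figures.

V dC/dt = Q(C_in − C) − k V C.
At steady state: 0 = Q C_in − (Q + kV) C_ss, so C_ss = Q C_in/(Q + kV).
C_ss = 9.46·4.99/(9.46 + 0.192·146) = 47.205/37.492 = 1.2591 mol/L.

1.26 mol/L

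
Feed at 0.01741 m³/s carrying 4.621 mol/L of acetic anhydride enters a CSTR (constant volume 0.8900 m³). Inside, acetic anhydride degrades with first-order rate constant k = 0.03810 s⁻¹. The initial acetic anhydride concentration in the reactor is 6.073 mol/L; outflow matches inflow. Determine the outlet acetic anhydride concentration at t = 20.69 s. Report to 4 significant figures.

2.934 mol/L

Accumulation = in − out − consumed: V dC/dt = Q C_in − Q C − k V C.
dC/dt = (Q/V) C_in − (Q/V + k) C; effective rate a = Q/V + k = 0.0195618 + 0.03810 = 0.0576618 s⁻¹.
C_ss = Q C_in/(Q + kV) = 1.56768 mol/L; C(t) = C_ss + (C₀ − C_ss) e^(−a t).
C(20.69) = 1.56768 + (4.50532)·e^(−0.0576618·20.69) = 1.56768 + (4.50532)·0.303303 = 2.93416 mol/L.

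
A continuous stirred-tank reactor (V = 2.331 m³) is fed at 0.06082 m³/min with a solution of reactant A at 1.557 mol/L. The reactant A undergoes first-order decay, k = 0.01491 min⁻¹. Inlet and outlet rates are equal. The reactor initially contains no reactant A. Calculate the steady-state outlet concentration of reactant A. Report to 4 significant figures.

0.9908 mol/L

V dC/dt = Q(C_in − C) − k V C.
Steady state (dC/dt = 0): C_ss = Q C_in/(Q + kV) = C_in/(1 + kV/Q).
C_ss = 0.06082·1.557/(0.06082 + 0.01491·2.331) = 0.0946967/0.0955752 = 0.990809 mol/L.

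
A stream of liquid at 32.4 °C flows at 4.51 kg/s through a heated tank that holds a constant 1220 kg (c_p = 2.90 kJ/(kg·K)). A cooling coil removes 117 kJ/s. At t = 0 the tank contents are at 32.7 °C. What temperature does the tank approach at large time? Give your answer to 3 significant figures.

First-law balance (no shaft work): M c_p dT/dt = ṁ c_p (T_in − T) − 117.
At steady state dT/dt = 0 ⇒ T_ss = T_in − Q̇/(ṁ c_p) = 32.4 − 117/(4.51·2.90) = 23.454 °C.

23.5 °C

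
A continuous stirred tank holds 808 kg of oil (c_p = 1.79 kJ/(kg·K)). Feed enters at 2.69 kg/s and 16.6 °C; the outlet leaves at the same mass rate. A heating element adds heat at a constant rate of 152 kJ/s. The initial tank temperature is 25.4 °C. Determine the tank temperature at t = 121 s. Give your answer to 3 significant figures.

Energy balance: M c_p dT/dt = ṁ c_p (T_in − T) + 152.
τ = M/ṁ = 300.37 s; T_ss = T_in + Q̇/(ṁ c_p) = 16.6 + 152/(2.69·1.79) = 48.167 °C.
Solution: T(t) = T_ss + (T₀ − T_ss) e^(−t/τ).
T(121) = 48.167 + (-22.767)·e^(−121/300.37) = 48.167 + (-22.767)·0.66842 = 32.949 °C.

32.9 °C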